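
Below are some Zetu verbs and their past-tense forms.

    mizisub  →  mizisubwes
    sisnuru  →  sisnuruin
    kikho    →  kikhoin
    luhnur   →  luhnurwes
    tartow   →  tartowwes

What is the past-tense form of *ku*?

The suffix is conditioned by the final sound: -wes when the stem ends in a consonant (*mizisub*, *luhnur*, *tartow*); -in when the stem ends in a vowel (*sisnuru*, *kikho*).
Since the final sound of *ku* is /u/ (a vowel), it takes -in, giving *kuin*.

kuin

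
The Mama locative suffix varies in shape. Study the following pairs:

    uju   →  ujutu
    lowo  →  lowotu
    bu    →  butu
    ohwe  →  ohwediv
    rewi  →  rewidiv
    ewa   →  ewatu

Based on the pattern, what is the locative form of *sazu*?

The suffix is conditioned by the last vowel: -div when the last vowel of the stem is a front vowel (*ohwe*, *rewi*); -tu when the last vowel of the stem is a back vowel (*uju*, *lowo*, *bu*, *ewa*).
The last vowel of *sazu* is /u/, which is a back vowel, so the suffix is -tu, giving *sazutu*.

sazutu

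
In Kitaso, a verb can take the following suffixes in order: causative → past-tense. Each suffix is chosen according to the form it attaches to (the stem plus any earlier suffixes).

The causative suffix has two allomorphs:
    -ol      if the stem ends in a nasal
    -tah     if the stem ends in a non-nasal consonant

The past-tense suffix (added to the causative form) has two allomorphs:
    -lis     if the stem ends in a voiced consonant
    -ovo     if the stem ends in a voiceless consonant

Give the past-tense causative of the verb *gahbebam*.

gahbebamollis

*gahbebam* — final consonant /m/ (a nasal) → -ol → *gahbebamol*.
The causative form *gahbebamol* — final consonant /l/ (voiced) → -lis → *gahbebamollis*.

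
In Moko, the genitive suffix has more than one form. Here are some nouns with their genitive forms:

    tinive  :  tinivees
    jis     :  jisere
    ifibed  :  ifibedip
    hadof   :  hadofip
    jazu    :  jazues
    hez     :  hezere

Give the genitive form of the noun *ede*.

edees

Looking at the final sound of each stem: -ere when the stem ends in a sibilant (*jis*, *hez*); -ip when the stem ends in a non-sibilant consonant (*ifibed*, *hadof*); -es when the stem ends in a vowel (*tinive*, *jazu*).
Since the final sound of *ede* is /e/ (a vowel), it takes -es, giving *edees*.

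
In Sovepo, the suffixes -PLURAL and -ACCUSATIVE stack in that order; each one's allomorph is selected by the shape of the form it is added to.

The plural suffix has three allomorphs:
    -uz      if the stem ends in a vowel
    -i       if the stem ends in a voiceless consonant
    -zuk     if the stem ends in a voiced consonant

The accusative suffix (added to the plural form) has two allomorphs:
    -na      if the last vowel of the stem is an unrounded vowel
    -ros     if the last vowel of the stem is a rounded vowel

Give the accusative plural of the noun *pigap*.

Since the final sound of *pigap* is /p/ (a voiceless consonant), it takes -i, giving *pigapi*.
Since the last vowel of the plural form *pigapi* is /i/ (an unrounded vowel), it takes -na, giving *pigapina*.

pigapina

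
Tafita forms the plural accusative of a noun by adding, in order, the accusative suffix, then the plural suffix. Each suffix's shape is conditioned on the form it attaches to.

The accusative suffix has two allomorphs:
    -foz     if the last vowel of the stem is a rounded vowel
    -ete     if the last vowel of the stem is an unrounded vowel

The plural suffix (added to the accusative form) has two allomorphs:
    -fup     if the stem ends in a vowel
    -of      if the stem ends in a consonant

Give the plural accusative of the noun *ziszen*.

*ziszen*: last vowel = /e/, an unrounded vowel → -ete → *ziszenete*.
The accusative form *ziszenete* — final sound /e/ (a vowel) → -fup → *ziszenetefup*.

ziszenetefup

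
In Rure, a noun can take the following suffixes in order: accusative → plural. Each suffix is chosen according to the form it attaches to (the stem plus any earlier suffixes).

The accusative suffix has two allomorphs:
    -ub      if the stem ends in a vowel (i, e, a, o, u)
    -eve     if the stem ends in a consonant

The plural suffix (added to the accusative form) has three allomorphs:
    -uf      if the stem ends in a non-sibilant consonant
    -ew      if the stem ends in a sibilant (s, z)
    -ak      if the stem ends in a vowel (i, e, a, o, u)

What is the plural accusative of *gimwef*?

gimwefeveak

Since the final sound of *gimwef* is /f/ (a consonant), it takes -eve, giving *gimwefeve*.
Since the final sound of the accusative form *gimwefeve* is /e/ (a vowel), it takes -ak, giving *gimwefeveak*.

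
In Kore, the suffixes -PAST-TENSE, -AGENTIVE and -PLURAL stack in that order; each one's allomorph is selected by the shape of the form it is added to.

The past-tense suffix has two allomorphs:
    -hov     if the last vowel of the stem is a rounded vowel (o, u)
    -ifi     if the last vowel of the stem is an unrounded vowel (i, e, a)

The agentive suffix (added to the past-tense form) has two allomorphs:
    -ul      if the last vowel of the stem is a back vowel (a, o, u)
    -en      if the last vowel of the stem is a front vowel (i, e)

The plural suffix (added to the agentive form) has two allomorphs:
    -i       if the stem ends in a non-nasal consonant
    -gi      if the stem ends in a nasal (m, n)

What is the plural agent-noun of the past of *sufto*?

*sufto* — last vowel /o/ (a rounded vowel) → -hov → *suftohov*.
Since the last vowel of the past-tense form *suftohov* is /o/ (a back vowel), it takes -ul, giving *suftohovul*.
The agentive form *suftohovul* — final consonant /l/ (non-nasal) → -i → *suftohovuli*.

suftohovuli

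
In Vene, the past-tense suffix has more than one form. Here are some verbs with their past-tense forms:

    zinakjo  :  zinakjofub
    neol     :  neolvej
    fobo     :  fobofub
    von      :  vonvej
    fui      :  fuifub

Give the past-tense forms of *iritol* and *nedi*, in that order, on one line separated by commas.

The suffix is conditioned by the final sound: -vej when the stem ends in a consonant (*neol*, *von*); -fub when the stem ends in a vowel (*zinakjo*, *fobo*, *fui*).
*iritol* — final sound /l/ (a consonant) → -vej → *iritolvej*.
Since the final sound of *nedi* is /i/ (a vowel), it takes -fub, giving *nedifub*.

iritolvej, nedifub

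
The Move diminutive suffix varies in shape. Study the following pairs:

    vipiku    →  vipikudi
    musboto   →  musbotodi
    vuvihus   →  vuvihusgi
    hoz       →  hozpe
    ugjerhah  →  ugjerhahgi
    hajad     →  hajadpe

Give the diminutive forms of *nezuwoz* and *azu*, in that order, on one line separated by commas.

nezuwozpe, azudi

Looking at the final sound of each stem: -gi when the stem ends in a voiceless consonant (*vuvihus*, *ugjerhah*); -pe when the stem ends in a voiced consonant (*hoz*, *hajad*); -di when the stem ends in a vowel (*vipiku*, *musboto*).
*nezuwoz* — final sound /z/ (a voiced consonant) → -pe → *nezuwozpe*.
*azu*: final sound = /u/, a vowel → -di → *azudi*.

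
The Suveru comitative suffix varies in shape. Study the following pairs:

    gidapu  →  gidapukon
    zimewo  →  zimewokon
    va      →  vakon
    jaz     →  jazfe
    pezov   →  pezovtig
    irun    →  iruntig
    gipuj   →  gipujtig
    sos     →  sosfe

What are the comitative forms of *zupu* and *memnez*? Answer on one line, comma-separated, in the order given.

zupukon, memnezfe

The alternation tracks the final sound of the stem — -fe when the stem ends in a sibilant (*jaz*, *sos*); -tig when the stem ends in a non-sibilant consonant (*pezov*, *irun*, *gipuj*); -kon when the stem ends in a vowel (*gidapu*, *zimewo*, *va*).
The final sound of *zupu* is /u/, which is a vowel, so the suffix is -kon, giving *zupukon*.
The final sound of *memnez* is /z/, which is a sibilant, so the suffix is -fe, giving *memnezfe*.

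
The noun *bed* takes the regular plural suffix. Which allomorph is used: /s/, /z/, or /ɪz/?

/z/

The stem *bed* ends in a voiced non-sibilant sound.
The plural suffix surfaces as /ɪz/ after sibilants, /s/ after other voiceless consonants, and /z/ after other voiced sounds.
So the plural -s on *bed* is pronounced /z/.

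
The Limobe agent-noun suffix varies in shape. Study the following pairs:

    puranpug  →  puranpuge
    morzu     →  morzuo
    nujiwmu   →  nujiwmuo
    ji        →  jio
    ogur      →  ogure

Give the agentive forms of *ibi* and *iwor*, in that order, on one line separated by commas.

The pattern is consonant vs. vowel: -e when the stem ends in a consonant (*puranpug*, *ogur*); -o when the stem ends in a vowel (*morzu*, *nujiwmu*, *ji*).
*ibi*: final sound = /i/, a vowel → -o → *ibio*.
*iwor* — final sound /r/ (a consonant) → -e → *iwore*.

ibio, iwore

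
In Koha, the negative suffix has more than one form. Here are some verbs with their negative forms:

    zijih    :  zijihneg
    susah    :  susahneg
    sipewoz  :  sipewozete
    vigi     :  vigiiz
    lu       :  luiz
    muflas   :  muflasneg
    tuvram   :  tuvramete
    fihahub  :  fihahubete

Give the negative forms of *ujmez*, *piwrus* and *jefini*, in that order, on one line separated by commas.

The suffix is conditioned by the final sound: -neg when the stem ends in a voiceless consonant (*zijih*, *susah*, *muflas*); -ete when the stem ends in a voiced consonant (*sipewoz*, *tuvram*, *fihahub*); -iz when the stem ends in a vowel (*vigi*, *lu*).
*ujmez* — final sound /z/ (a voiced consonant) → -ete → *ujmezete*.
Since the final sound of *piwrus* is /s/ (a voiceless consonant), it takes -neg, giving *piwrusneg*.
*jefini* — final sound /i/ (a vowel) → -iz → *jefiniiz*.

ujmezete, piwrusneg, jefiniiz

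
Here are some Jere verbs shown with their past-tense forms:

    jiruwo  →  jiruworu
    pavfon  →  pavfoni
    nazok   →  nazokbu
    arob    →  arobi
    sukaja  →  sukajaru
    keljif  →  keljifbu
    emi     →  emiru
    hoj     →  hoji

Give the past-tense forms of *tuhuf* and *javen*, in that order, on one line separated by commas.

tuhufbu, javeni

The alternation tracks the final sound of the stem — -bu when the stem ends in a voiceless consonant (*nazok*, *keljif*); -i when the stem ends in a voiced consonant (*pavfon*, *arob*, *hoj*); -ru when the stem ends in a vowel (*jiruwo*, *sukaja*, *emi*).
Since the final sound of *tuhuf* is /f/ (a voiceless consonant), it takes -bu, giving *tuhufbu*.
The final sound of *javen* is /n/, which is a voiced consonant, so the suffix is -i, giving *javeni*.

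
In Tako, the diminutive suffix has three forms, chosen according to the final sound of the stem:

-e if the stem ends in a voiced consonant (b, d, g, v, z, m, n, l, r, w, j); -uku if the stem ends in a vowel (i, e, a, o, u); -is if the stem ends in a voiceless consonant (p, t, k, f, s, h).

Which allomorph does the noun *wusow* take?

*wusow*: final sound = /w/, a voiced consonant → -e.

-e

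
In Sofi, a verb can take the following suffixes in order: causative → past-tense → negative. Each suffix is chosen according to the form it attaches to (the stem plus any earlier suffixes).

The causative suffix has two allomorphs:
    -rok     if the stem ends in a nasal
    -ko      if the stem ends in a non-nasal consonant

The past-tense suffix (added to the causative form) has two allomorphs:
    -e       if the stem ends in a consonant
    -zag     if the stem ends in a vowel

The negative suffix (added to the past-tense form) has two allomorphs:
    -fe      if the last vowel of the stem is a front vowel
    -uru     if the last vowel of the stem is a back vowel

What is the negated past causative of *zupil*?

Since the final consonant of *zupil* is /l/ (non-nasal), it takes -ko, giving *zupilko*.
The final sound of the causative form *zupilko* is /o/, which is a vowel, so the past-tense suffix is -zag, giving *zupilkozag*.
Since the last vowel of the past-tense form *zupilkozag* is /a/ (a back vowel), it takes -uru, giving *zupilkozaguru*.

zupilkozaguru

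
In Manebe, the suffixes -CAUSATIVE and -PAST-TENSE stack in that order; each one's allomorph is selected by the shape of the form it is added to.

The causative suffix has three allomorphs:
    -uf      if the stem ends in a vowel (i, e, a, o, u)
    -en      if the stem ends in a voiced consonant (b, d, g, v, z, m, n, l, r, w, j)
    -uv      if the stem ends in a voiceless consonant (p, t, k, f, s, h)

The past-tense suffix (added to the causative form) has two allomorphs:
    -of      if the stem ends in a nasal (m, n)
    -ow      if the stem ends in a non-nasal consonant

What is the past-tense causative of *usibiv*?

usibivenof

The final sound of *usibiv* is /v/, which is a voiced consonant, so the causative suffix is -en, giving *usibiven*.
The causative form *usibiven* — final consonant /n/ (a nasal) → -of → *usibivenof*.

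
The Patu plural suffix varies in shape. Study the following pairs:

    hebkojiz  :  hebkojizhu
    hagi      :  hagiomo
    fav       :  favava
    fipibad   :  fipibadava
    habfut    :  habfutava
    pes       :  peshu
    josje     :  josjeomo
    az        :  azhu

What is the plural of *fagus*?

The suffix is conditioned by the final sound: -hu when the stem ends in a sibilant (*hebkojiz*, *pes*, *az*); -ava when the stem ends in a non-sibilant consonant (*fav*, *fipibad*, *habfut*); -omo when the stem ends in a vowel (*hagi*, *josje*).
Since the final sound of *fagus* is /s/ (a sibilant), it takes -hu, giving *fagushu*.

fagushu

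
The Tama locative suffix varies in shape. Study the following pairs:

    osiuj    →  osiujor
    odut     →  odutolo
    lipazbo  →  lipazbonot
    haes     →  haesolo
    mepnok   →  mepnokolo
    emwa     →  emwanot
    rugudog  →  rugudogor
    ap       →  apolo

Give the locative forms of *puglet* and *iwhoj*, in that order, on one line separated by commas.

pugletolo, iwhojor

The suffix is conditioned by the final sound: -olo when the stem ends in a voiceless consonant (*odut*, *haes*, *mepnok*, *ap*); -or when the stem ends in a voiced consonant (*osiuj*, *rugudog*); -not when the stem ends in a vowel (*lipazbo*, *emwa*).
*puglet*: final sound = /t/, a voiceless consonant → -olo → *pugletolo*.
*iwhoj*: final sound = /j/, a voiced consonant → -or → *iwhojor*.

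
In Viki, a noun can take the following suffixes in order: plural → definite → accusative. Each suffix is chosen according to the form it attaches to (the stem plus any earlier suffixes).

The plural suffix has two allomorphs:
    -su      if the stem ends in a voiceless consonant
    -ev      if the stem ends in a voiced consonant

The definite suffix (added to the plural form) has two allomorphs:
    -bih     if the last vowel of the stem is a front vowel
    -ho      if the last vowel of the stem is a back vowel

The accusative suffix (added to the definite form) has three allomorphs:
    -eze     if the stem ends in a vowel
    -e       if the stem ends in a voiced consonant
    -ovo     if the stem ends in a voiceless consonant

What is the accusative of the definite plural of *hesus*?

*hesus*: final consonant = /s/, voiceless → -su → *hesussu*.
Since the last vowel of the plural form *hesussu* is /u/ (a back vowel), it takes -ho, giving *hesussuho*.
Since the final sound of the definite form *hesussuho* is /o/ (a vowel), it takes -eze, giving *hesussuhoeze*.

hesussuhoeze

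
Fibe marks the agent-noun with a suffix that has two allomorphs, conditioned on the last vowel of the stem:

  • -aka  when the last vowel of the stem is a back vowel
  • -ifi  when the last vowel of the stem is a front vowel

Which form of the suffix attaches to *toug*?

-aka

*toug*: last vowel = /u/, a back vowel → -aka.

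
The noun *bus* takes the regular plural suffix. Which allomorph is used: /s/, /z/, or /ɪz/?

/ɪz/

The stem *bus* ends in a sibilant (/s, z, ʃ, ʒ, tʃ, dʒ/).
The plural suffix surfaces as /ɪz/ after sibilants, /s/ after other voiceless consonants, and /z/ after other voiced sounds.
So the plural -s on *bus* is pronounced /ɪz/.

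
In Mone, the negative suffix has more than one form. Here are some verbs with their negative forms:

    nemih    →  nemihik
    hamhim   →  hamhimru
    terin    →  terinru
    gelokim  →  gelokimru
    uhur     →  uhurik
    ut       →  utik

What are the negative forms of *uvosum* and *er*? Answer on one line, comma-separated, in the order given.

The pattern is nasality of the final consonant: -ru when the stem ends in a nasal (*hamhim*, *terin*, *gelokim*); -ik when the stem ends in a non-nasal consonant (*nemih*, *uhur*, *ut*).
The final consonant of *uvosum* is /m/, which is a nasal, so the suffix is -ru, giving *uvosumru*.
Since the final consonant of *er* is /r/ (non-nasal), it takes -ik, giving *erik*.

uvosumru, erik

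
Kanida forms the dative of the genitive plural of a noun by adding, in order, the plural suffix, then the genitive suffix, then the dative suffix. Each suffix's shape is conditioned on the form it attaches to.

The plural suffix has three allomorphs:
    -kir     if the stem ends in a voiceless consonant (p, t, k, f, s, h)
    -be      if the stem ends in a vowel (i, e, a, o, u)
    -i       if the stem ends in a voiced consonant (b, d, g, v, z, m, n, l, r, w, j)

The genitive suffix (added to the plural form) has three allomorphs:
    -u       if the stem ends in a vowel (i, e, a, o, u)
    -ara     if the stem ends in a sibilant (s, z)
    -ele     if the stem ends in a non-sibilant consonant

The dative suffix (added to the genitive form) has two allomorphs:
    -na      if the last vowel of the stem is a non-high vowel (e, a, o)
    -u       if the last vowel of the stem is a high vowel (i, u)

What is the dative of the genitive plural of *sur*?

suriuu

The final sound of *sur* is /r/, which is a voiced consonant, so the plural suffix is -i, giving *suri*.
The plural form *suri*: final sound = /i/, a vowel → -u → *suriu*.
The genitive form *suriu*: last vowel = /u/, a high vowel → -u → *suriuu*.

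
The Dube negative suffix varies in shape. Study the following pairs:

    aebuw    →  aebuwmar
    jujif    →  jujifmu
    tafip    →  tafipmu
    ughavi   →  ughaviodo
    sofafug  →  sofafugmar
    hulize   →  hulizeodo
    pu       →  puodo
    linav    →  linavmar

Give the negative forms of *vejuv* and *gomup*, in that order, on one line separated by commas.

The alternation tracks the final sound of the stem — -mu when the stem ends in a voiceless consonant (*jujif*, *tafip*); -mar when the stem ends in a voiced consonant (*aebuw*, *sofafug*, *linav*); -odo when the stem ends in a vowel (*ughavi*, *hulize*, *pu*).
*vejuv* — final sound /v/ (a voiced consonant) → -mar → *vejuvmar*.
*gomup*: final sound = /p/, a voiceless consonant → -mu → *gomupmu*.

vejuvmar, gomupmu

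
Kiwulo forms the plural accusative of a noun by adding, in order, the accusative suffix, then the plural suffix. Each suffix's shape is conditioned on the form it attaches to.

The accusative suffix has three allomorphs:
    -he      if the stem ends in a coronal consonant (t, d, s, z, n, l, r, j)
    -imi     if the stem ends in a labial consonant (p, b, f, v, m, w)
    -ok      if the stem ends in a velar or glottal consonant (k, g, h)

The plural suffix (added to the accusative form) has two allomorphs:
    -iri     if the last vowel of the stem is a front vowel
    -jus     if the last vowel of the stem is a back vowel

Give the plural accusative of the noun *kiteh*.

*kiteh*: final consonant = /h/, velar/glottal → -ok → *kitehok*.
The accusative form *kitehok*: last vowel = /o/, a back vowel → -jus → *kitehokjus*.

kitehokjus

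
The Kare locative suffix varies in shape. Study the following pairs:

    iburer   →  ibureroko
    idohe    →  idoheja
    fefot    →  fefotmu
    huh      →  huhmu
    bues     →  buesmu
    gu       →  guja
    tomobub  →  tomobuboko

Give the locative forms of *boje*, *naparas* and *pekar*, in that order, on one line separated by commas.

Looking at the final sound of each stem: -mu when the stem ends in a voiceless consonant (*fefot*, *huh*, *bues*); -oko when the stem ends in a voiced consonant (*iburer*, *tomobub*); -ja when the stem ends in a vowel (*idohe*, *gu*).
The final sound of *boje* is /e/, which is a vowel, so the suffix is -ja, giving *bojeja*.
Since the final sound of *naparas* is /s/ (a voiceless consonant), it takes -mu, giving *naparasmu*.
*pekar*: final sound = /r/, a voiced consonant → -oko → *pekaroko*.

bojeja, naparasmu, pekaroko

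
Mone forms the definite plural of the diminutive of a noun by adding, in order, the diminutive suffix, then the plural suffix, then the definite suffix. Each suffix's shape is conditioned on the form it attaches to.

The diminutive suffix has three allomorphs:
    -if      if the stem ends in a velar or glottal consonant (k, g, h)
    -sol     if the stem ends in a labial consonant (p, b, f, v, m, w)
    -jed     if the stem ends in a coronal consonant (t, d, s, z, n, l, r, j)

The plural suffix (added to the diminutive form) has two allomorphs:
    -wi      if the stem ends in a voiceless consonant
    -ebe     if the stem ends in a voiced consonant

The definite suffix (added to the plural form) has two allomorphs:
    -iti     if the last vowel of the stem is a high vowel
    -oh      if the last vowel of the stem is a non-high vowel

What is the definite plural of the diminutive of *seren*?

serenjedebeoh

*seren*: final consonant = /n/, coronal → -jed → *serenjed*.
Since the final consonant of the diminutive form *serenjed* is /d/ (voiced), it takes -ebe, giving *serenjedebe*.
The last vowel of the plural form *serenjedebe* is /e/, which is a non-high vowel, so the definite suffix is -oh, giving *serenjedebeoh*.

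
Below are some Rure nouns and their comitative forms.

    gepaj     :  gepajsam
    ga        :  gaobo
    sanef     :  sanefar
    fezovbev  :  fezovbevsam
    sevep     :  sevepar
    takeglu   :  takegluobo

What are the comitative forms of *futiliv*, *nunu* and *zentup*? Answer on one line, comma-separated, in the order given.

futilivsam, nunuobo, zentupar

The suffix is conditioned by the final sound: -ar when the stem ends in a voiceless consonant (*sanef*, *sevep*); -sam when the stem ends in a voiced consonant (*gepaj*, *fezovbev*); -obo when the stem ends in a vowel (*ga*, *takeglu*).
Since the final sound of *futiliv* is /v/ (a voiced consonant), it takes -sam, giving *futilivsam*.
*nunu* — final sound /u/ (a vowel) → -obo → *nunuobo*.
The final sound of *zentup* is /p/, which is a voiceless consonant, so the suffix is -ar, giving *zentupar*.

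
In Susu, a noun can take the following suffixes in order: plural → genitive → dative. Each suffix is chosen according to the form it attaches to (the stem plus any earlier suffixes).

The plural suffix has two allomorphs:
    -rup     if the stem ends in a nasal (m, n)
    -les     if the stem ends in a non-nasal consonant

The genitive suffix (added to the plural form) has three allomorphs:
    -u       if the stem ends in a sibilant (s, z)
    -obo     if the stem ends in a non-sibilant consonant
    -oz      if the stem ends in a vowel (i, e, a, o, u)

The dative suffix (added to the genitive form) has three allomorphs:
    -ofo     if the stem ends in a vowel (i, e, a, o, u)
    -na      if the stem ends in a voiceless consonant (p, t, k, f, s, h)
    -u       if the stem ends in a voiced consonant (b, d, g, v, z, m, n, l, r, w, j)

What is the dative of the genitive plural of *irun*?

irunrupoboofo

*irun* — final consonant /n/ (a nasal) → -rup → *irunrup*.
The final sound of the plural form *irunrup* is /p/, which is a non-sibilant consonant, so the genitive suffix is -obo, giving *irunrupobo*.
The final sound of the genitive form *irunrupobo* is /o/, which is a vowel, so the dative suffix is -ofo, giving *irunrupoboofo*.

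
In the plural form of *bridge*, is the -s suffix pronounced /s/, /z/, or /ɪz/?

/ɪz/

The stem *bridge* ends in a sibilant (/s, z, ʃ, ʒ, tʃ, dʒ/).
The plural suffix surfaces as /ɪz/ after sibilants, /s/ after other voiceless consonants, and /z/ after other voiced sounds.
So the plural -s on *bridge* is pronounced /ɪz/.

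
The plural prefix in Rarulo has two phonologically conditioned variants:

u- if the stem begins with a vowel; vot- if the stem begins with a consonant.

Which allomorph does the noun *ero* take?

Since the first sound of *ero* is /e/ (a vowel), it takes u-.

u-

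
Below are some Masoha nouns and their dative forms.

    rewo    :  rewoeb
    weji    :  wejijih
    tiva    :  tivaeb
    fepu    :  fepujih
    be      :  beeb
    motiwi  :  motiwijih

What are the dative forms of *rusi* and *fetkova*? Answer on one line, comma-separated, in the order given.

rusijih, fetkovaeb

Looking at the last vowel of each stem: -jih when the last vowel of the stem is a high vowel (*weji*, *fepu*, *motiwi*); -eb when the last vowel of the stem is a non-high vowel (*rewo*, *tiva*, *be*).
The last vowel of *rusi* is /i/, which is a high vowel, so the suffix is -jih, giving *rusijih*.
*fetkova*: last vowel = /a/, a non-high vowel → -eb → *fetkovaeb*.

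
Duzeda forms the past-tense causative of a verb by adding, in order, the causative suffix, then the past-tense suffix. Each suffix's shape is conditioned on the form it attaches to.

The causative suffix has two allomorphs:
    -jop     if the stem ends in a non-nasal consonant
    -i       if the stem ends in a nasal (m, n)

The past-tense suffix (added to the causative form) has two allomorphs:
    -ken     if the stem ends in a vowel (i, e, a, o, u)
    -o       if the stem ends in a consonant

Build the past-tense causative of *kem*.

kemiken

*kem*: final consonant = /m/, a nasal → -i → *kemi*.
The final sound of the causative form *kemi* is /i/, which is a vowel, so the past-tense suffix is -ken, giving *kemiken*.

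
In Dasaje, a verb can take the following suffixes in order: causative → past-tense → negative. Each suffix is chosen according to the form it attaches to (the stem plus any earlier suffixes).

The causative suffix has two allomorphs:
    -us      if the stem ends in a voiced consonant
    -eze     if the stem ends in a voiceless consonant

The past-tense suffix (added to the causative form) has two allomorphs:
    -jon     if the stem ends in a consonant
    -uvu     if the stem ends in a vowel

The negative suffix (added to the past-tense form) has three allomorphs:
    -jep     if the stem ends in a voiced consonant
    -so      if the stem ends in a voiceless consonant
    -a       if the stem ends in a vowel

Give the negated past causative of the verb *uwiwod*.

*uwiwod*: final consonant = /d/, voiced → -us → *uwiwodus*.
The final sound of the causative form *uwiwodus* is /s/, which is a consonant, so the past-tense suffix is -jon, giving *uwiwodusjon*.
The final sound of the past-tense form *uwiwodusjon* is /n/, which is a voiced consonant, so the negative suffix is -jep, giving *uwiwodusjonjep*.

uwiwodusjonjep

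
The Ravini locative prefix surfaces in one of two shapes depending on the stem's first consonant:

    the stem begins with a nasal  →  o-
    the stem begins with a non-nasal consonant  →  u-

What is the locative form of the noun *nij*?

onij

The first consonant of *nij* is /n/, which is a nasal, so the prefix is o-, giving *onij*.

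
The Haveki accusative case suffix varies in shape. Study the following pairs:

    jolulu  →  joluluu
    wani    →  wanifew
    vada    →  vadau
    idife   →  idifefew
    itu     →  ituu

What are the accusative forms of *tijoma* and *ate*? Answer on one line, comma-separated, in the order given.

Looking at the last vowel of each stem: -few when the last vowel of the stem is a front vowel (*wani*, *idife*); -u when the last vowel of the stem is a back vowel (*jolulu*, *vada*, *itu*).
The last vowel of *tijoma* is /a/, which is a back vowel, so the suffix is -u, giving *tijomau*.
Since the last vowel of *ate* is /e/ (a front vowel), it takes -few, giving *atefew*.

tijomau, atefew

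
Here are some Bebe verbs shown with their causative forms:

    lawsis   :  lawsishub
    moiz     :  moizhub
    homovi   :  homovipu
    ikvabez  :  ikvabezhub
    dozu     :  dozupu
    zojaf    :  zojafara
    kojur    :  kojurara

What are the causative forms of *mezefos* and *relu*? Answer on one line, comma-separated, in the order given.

mezefoshub, relupu

The pattern is sibilance of the final sound: -hub when the stem ends in a sibilant (*lawsis*, *moiz*, *ikvabez*); -ara when the stem ends in a non-sibilant consonant (*zojaf*, *kojur*); -pu when the stem ends in a vowel (*homovi*, *dozu*).
The final sound of *mezefos* is /s/, which is a sibilant, so the suffix is -hub, giving *mezefoshub*.
The final sound of *relu* is /u/, which is a vowel, so the suffix is -pu, giving *relupu*.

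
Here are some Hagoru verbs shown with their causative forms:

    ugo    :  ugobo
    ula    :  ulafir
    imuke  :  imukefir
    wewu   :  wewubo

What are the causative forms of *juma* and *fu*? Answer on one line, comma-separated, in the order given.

jumafir, fubo

The alternation tracks the last vowel of the stem — -bo when the last vowel of the stem is a rounded vowel (*ugo*, *wewu*); -fir when the last vowel of the stem is an unrounded vowel (*ula*, *imuke*).
*juma* — last vowel /a/ (an unrounded vowel) → -fir → *jumafir*.
*fu*: last vowel = /u/, a rounded vowel → -bo → *fubo*.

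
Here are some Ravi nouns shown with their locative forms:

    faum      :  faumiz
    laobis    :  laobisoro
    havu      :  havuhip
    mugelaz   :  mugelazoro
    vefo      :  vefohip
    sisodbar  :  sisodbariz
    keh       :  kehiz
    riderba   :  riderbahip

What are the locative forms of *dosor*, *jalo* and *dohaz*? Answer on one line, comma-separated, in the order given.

The suffix is conditioned by the final sound: -oro when the stem ends in a sibilant (*laobis*, *mugelaz*); -iz when the stem ends in a non-sibilant consonant (*faum*, *sisodbar*, *keh*); -hip when the stem ends in a vowel (*havu*, *vefo*, *riderba*).
The final sound of *dosor* is /r/, which is a non-sibilant consonant, so the suffix is -iz, giving *dosoriz*.
The final sound of *jalo* is /o/, which is a vowel, so the suffix is -hip, giving *jalohip*.
The final sound of *dohaz* is /z/, which is a sibilant, so the suffix is -oro, giving *dohazoro*.

dosoriz, jalohip, dohazoro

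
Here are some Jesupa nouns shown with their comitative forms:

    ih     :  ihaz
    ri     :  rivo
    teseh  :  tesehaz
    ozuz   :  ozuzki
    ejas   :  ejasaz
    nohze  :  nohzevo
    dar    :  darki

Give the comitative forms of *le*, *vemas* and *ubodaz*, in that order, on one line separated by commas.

The alternation tracks the final sound of the stem — -az when the stem ends in a voiceless consonant (*ih*, *teseh*, *ejas*); -ki when the stem ends in a voiced consonant (*ozuz*, *dar*); -vo when the stem ends in a vowel (*ri*, *nohze*).
Since the final sound of *le* is /e/ (a vowel), it takes -vo, giving *levo*.
Since the final sound of *vemas* is /s/ (a voiceless consonant), it takes -az, giving *vemasaz*.
Since the final sound of *ubodaz* is /z/ (a voiced consonant), it takes -ki, giving *ubodazki*.

levo, vemasaz, ubodazki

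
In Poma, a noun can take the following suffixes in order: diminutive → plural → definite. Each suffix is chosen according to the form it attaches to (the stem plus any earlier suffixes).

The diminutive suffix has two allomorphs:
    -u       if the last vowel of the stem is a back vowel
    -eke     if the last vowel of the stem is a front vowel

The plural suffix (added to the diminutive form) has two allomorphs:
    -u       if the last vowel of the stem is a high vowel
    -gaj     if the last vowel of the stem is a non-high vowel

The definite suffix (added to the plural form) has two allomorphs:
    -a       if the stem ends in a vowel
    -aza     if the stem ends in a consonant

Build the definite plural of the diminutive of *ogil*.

*ogil* — last vowel /i/ (a front vowel) → -eke → *ogileke*.
The diminutive form *ogileke* — last vowel /e/ (a non-high vowel) → -gaj → *ogilekegaj*.
Since the final sound of the plural form *ogilekegaj* is /j/ (a consonant), it takes -aza, giving *ogilekegajaza*.

ogilekegajaza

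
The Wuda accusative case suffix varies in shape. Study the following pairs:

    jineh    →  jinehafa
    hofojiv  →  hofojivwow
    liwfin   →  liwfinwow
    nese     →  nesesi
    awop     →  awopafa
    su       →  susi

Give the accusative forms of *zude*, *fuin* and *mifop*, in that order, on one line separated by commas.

zudesi, fuinwow, mifopafa

The suffix is conditioned by the final sound: -afa when the stem ends in a voiceless consonant (*jineh*, *awop*); -wow when the stem ends in a voiced consonant (*hofojiv*, *liwfin*); -si when the stem ends in a vowel (*nese*, *su*).
*zude* — final sound /e/ (a vowel) → -si → *zudesi*.
Since the final sound of *fuin* is /n/ (a voiced consonant), it takes -wow, giving *fuinwow*.
*mifop* — final sound /p/ (a voiceless consonant) → -afa → *mifopafa*.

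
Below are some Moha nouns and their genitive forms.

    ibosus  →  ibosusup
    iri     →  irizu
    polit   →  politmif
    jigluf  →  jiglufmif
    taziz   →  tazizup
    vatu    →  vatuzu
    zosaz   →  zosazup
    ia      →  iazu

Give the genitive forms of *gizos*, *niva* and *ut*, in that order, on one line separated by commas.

gizosup, nivazu, utmif

The pattern is sibilance of the final sound: -up when the stem ends in a sibilant (*ibosus*, *taziz*, *zosaz*); -mif when the stem ends in a non-sibilant consonant (*polit*, *jigluf*); -zu when the stem ends in a vowel (*iri*, *vatu*, *ia*).
*gizos*: final sound = /s/, a sibilant → -up → *gizosup*.
Since the final sound of *niva* is /a/ (a vowel), it takes -zu, giving *nivazu*.
*ut* — final sound /t/ (a non-sibilant consonant) → -mif → *utmif*.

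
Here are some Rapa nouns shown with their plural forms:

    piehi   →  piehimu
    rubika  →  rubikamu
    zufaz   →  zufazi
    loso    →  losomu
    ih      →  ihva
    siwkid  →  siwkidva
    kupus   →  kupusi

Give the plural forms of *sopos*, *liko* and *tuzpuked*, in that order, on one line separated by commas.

The alternation tracks the final sound of the stem — -i when the stem ends in a sibilant (*zufaz*, *kupus*); -va when the stem ends in a non-sibilant consonant (*ih*, *siwkid*); -mu when the stem ends in a vowel (*piehi*, *rubika*, *loso*).
The final sound of *sopos* is /s/, which is a sibilant, so the suffix is -i, giving *soposi*.
Since the final sound of *liko* is /o/ (a vowel), it takes -mu, giving *likomu*.
The final sound of *tuzpuked* is /d/, which is a non-sibilant consonant, so the suffix is -va, giving *tuzpukedva*.

soposi, likomu, tuzpukedva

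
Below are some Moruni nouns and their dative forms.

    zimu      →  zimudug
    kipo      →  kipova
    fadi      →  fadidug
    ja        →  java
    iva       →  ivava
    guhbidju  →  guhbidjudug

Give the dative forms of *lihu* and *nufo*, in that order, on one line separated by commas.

Looking at the last vowel of each stem: -dug when the last vowel of the stem is a high vowel (*zimu*, *fadi*, *guhbidju*); -va when the last vowel of the stem is a non-high vowel (*kipo*, *ja*, *iva*).
Since the last vowel of *lihu* is /u/ (a high vowel), it takes -dug, giving *lihudug*.
Since the last vowel of *nufo* is /o/ (a non-high vowel), it takes -va, giving *nufova*.

lihudug, nufova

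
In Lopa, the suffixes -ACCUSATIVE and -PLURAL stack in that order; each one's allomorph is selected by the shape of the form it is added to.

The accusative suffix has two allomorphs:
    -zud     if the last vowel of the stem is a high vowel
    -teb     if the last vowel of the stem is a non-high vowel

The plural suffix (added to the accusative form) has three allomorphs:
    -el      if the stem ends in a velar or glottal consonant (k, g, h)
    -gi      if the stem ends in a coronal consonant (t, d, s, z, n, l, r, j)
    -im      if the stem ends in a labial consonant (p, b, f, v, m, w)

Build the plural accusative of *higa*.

The last vowel of *higa* is /a/, which is a non-high vowel, so the accusative suffix is -teb, giving *higateb*.
The accusative form *higateb* — final consonant /b/ (labial) → -im → *higatebim*.

higatebim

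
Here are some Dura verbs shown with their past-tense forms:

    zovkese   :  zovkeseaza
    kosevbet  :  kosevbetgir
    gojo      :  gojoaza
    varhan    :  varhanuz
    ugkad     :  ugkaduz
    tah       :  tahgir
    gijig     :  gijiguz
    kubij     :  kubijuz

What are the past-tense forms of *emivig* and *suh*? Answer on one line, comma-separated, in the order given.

emiviguz, suhgir

The suffix is conditioned by the final sound: -gir when the stem ends in a voiceless consonant (*kosevbet*, *tah*); -uz when the stem ends in a voiced consonant (*varhan*, *ugkad*, *gijig*, *kubij*); -aza when the stem ends in a vowel (*zovkese*, *gojo*).
*emivig*: final sound = /g/, a voiced consonant → -uz → *emiviguz*.
The final sound of *suh* is /h/, which is a voiceless consonant, so the suffix is -gir, giving *suhgir*.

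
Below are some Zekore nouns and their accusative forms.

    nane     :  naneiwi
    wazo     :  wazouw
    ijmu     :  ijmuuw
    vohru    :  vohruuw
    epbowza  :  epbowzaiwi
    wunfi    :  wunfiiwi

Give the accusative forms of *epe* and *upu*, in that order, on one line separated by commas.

epeiwi, upuuw

The suffix is conditioned by the last vowel: -uw when the last vowel of the stem is a rounded vowel (*wazo*, *ijmu*, *vohru*); -iwi when the last vowel of the stem is an unrounded vowel (*nane*, *epbowza*, *wunfi*).
*epe* — last vowel /e/ (an unrounded vowel) → -iwi → *epeiwi*.
Since the last vowel of *upu* is /u/ (a rounded vowel), it takes -uw, giving *upuuw*.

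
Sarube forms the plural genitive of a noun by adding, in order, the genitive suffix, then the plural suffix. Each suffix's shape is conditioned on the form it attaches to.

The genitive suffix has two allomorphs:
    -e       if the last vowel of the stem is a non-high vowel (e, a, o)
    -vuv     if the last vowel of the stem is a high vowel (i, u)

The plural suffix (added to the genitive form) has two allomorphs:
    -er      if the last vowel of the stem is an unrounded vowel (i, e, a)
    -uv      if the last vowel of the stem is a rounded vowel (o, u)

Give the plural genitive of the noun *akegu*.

akeguvuvuv

The last vowel of *akegu* is /u/, which is a high vowel, so the genitive suffix is -vuv, giving *akeguvuv*.
Since the last vowel of the genitive form *akeguvuv* is /u/ (a rounded vowel), it takes -uv, giving *akeguvuvuv*.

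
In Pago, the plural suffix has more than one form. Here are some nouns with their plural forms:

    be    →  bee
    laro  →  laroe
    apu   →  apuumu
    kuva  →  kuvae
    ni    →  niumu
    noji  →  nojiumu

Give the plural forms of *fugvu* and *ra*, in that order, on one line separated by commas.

fugvuumu, rae

Looking at the last vowel of each stem: -umu when the last vowel of the stem is a high vowel (*apu*, *ni*, *noji*); -e when the last vowel of the stem is a non-high vowel (*be*, *laro*, *kuva*).
*fugvu* — last vowel /u/ (a high vowel) → -umu → *fugvuumu*.
The last vowel of *ra* is /a/, which is a non-high vowel, so the suffix is -e, giving *rae*.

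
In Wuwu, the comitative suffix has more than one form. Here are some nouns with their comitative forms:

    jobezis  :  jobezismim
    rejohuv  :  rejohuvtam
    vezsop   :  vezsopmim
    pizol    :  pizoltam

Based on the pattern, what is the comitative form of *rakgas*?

The alternation tracks the final consonant of the stem — -mim when the stem ends in a voiceless consonant (*jobezis*, *vezsop*); -tam when the stem ends in a voiced consonant (*rejohuv*, *pizol*).
*rakgas* — final consonant /s/ (voiceless) → -mim → *rakgasmim*.

rakgasmim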